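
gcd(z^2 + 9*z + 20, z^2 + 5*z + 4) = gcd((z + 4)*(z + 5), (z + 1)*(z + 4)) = z + 4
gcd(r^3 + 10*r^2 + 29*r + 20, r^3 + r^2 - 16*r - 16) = r^2 + 5*r + 4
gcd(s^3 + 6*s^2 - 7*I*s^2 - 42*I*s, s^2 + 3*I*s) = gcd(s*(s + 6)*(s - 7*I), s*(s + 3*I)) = s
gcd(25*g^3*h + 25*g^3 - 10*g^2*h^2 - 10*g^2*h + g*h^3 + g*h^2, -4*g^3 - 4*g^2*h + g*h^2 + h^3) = 1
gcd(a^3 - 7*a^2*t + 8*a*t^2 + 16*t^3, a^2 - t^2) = a + t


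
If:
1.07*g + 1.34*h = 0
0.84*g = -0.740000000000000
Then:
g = -0.88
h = 0.70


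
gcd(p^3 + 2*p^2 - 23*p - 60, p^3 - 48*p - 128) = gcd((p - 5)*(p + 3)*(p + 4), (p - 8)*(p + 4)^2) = p + 4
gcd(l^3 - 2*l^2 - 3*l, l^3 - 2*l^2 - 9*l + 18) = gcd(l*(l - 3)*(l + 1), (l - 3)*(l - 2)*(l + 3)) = l - 3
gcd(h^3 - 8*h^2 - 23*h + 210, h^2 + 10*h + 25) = h + 5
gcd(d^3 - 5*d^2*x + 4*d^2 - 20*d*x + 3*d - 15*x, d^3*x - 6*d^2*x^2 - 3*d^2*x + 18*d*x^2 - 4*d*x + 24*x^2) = d + 1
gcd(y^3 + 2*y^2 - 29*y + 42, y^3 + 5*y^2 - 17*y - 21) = y^2 + 4*y - 21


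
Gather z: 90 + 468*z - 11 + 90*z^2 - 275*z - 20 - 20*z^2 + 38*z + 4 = 70*z^2 + 231*z + 63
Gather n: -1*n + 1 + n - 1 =0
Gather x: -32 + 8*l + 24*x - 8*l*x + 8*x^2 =8*l + 8*x^2 + x*(24 - 8*l) - 32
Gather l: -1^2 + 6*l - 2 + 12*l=18*l - 3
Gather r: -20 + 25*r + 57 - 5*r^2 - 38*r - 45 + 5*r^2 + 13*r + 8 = 0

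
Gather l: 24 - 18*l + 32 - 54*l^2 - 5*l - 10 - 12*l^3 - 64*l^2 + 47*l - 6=-12*l^3 - 118*l^2 + 24*l + 40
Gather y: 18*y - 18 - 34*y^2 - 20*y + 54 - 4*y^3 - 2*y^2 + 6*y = -4*y^3 - 36*y^2 + 4*y + 36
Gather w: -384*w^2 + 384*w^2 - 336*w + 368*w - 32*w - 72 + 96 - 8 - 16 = 0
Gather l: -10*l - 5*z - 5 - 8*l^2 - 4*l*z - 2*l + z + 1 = -8*l^2 + l*(-4*z - 12) - 4*z - 4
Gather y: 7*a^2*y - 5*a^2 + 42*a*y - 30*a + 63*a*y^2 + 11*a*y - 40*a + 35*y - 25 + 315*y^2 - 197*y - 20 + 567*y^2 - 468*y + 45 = -5*a^2 - 70*a + y^2*(63*a + 882) + y*(7*a^2 + 53*a - 630)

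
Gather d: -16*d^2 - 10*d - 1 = -16*d^2 - 10*d - 1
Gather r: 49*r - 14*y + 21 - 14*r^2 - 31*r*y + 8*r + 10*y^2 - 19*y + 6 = -14*r^2 + r*(57 - 31*y) + 10*y^2 - 33*y + 27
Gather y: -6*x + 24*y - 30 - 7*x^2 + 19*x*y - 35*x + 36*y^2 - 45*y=-7*x^2 - 41*x + 36*y^2 + y*(19*x - 21) - 30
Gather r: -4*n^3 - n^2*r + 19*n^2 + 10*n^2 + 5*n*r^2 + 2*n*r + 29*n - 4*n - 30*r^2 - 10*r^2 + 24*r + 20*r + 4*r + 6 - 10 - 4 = -4*n^3 + 29*n^2 + 25*n + r^2*(5*n - 40) + r*(-n^2 + 2*n + 48) - 8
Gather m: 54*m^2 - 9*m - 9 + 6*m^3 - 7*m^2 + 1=6*m^3 + 47*m^2 - 9*m - 8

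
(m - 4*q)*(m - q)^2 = m^3 - 6*m^2*q + 9*m*q^2 - 4*q^3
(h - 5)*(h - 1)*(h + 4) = h^3 - 2*h^2 - 19*h + 20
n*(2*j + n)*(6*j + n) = 12*j^2*n + 8*j*n^2 + n^3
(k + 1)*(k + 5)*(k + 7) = k^3 + 13*k^2 + 47*k + 35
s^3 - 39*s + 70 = (s - 5)*(s - 2)*(s + 7)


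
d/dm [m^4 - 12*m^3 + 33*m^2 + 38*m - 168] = 4*m^3 - 36*m^2 + 66*m + 38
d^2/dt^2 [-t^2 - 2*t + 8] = -2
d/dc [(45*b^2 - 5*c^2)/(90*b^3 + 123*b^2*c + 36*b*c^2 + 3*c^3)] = 5*(-369*b^4 - 276*b^3*c - 68*b^2*c^2 + c^4)/(3*(900*b^6 + 2460*b^5*c + 2401*b^4*c^2 + 1044*b^3*c^3 + 226*b^2*c^4 + 24*b*c^5 + c^6))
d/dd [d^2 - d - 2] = 2*d - 1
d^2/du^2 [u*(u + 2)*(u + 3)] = 6*u + 10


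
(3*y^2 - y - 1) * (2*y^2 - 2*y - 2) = 6*y^4 - 8*y^3 - 6*y^2 + 4*y + 2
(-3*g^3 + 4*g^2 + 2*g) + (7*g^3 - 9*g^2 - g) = 4*g^3 - 5*g^2 + g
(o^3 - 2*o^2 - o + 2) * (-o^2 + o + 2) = -o^5 + 3*o^4 + o^3 - 7*o^2 + 4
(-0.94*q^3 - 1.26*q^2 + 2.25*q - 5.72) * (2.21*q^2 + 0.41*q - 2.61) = -2.0774*q^5 - 3.17*q^4 + 6.9093*q^3 - 8.4301*q^2 - 8.2177*q + 14.9292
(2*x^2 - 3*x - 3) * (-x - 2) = -2*x^3 - x^2 + 9*x + 6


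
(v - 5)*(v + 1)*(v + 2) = v^3 - 2*v^2 - 13*v - 10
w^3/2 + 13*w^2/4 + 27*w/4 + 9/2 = (w/2 + 1)*(w + 3/2)*(w + 3)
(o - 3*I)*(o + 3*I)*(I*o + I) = I*o^3 + I*o^2 + 9*I*o + 9*I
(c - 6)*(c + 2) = c^2 - 4*c - 12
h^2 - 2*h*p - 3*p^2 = (h - 3*p)*(h + p)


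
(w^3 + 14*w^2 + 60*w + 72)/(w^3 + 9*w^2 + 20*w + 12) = (w + 6)/(w + 1)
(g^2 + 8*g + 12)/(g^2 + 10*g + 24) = (g + 2)/(g + 4)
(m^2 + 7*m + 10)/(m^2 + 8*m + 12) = (m + 5)/(m + 6)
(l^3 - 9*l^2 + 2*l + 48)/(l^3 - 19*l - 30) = (l^2 - 11*l + 24)/(l^2 - 2*l - 15)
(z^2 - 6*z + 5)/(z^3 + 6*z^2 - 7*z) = (z - 5)/(z*(z + 7))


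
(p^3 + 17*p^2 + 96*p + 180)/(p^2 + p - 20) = (p^2 + 12*p + 36)/(p - 4)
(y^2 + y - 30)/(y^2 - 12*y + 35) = (y + 6)/(y - 7)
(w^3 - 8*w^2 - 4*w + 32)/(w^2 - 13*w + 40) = (w^2 - 4)/(w - 5)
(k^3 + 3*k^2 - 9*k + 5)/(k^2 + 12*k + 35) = (k^2 - 2*k + 1)/(k + 7)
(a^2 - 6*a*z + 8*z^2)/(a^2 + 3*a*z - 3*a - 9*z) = (a^2 - 6*a*z + 8*z^2)/(a^2 + 3*a*z - 3*a - 9*z)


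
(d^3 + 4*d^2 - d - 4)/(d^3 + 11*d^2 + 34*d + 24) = (d - 1)/(d + 6)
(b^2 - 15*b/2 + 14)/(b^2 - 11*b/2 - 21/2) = (-2*b^2 + 15*b - 28)/(-2*b^2 + 11*b + 21)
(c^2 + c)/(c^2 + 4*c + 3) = c/(c + 3)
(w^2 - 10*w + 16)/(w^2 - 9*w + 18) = (w^2 - 10*w + 16)/(w^2 - 9*w + 18)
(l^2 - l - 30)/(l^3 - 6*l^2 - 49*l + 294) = (l + 5)/(l^2 - 49)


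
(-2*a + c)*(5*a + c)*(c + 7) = -10*a^2*c - 70*a^2 + 3*a*c^2 + 21*a*c + c^3 + 7*c^2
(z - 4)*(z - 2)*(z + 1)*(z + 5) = z^4 - 23*z^2 + 18*z + 40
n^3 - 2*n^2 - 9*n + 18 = (n - 3)*(n - 2)*(n + 3)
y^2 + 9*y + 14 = (y + 2)*(y + 7)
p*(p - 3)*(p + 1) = p^3 - 2*p^2 - 3*p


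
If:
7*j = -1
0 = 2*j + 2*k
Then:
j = -1/7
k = 1/7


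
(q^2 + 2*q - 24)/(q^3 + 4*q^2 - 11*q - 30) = (q^2 + 2*q - 24)/(q^3 + 4*q^2 - 11*q - 30)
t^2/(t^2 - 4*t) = t/(t - 4)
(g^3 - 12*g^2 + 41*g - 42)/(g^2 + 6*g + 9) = (g^3 - 12*g^2 + 41*g - 42)/(g^2 + 6*g + 9)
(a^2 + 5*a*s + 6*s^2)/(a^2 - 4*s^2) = (-a - 3*s)/(-a + 2*s)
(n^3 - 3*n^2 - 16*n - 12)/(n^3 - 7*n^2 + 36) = (n + 1)/(n - 3)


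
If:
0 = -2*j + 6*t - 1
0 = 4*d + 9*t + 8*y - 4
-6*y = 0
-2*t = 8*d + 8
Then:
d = -5/4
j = 5/2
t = 1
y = 0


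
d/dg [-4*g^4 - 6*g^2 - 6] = -16*g^3 - 12*g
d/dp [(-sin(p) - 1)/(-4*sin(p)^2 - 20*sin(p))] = (-2*sin(p) + cos(p)^2 - 6)*cos(p)/(4*(sin(p) + 5)^2*sin(p)^2)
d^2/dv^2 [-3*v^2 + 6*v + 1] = -6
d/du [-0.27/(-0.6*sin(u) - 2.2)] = -0.162*cos(u)/(0.6*sin(u) + 2.2)^2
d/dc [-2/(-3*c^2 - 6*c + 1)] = 12*(-c - 1)/(3*c^2 + 6*c - 1)^2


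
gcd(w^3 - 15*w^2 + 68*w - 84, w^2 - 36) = w - 6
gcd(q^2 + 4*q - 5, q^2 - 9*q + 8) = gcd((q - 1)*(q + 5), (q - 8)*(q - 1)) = q - 1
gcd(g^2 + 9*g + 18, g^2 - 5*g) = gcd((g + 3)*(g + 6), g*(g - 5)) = 1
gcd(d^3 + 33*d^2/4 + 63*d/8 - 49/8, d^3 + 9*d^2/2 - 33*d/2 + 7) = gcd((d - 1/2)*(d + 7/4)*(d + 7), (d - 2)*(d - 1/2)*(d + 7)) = d^2 + 13*d/2 - 7/2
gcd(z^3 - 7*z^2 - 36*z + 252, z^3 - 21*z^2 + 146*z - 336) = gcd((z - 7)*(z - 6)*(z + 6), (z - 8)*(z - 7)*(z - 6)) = z^2 - 13*z + 42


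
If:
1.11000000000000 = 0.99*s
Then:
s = 1.12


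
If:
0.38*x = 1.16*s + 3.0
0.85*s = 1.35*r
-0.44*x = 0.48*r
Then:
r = -1.33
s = -2.11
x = 1.45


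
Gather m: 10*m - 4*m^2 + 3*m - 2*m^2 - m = -6*m^2 + 12*m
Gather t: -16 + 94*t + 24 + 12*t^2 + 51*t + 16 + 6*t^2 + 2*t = 18*t^2 + 147*t + 24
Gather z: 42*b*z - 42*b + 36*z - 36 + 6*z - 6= -42*b + z*(42*b + 42) - 42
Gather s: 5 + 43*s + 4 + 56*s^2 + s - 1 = 56*s^2 + 44*s + 8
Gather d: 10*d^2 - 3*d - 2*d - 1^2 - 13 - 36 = 10*d^2 - 5*d - 50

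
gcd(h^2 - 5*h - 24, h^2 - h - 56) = h - 8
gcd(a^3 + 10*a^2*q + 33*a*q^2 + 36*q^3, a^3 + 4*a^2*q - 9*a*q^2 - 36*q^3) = a^2 + 7*a*q + 12*q^2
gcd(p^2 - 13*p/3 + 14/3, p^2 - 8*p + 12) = p - 2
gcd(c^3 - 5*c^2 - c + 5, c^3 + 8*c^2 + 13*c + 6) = c + 1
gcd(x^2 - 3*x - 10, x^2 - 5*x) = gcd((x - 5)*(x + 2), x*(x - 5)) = x - 5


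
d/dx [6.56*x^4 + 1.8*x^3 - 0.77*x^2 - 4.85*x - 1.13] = 26.24*x^3 + 5.4*x^2 - 1.54*x - 4.85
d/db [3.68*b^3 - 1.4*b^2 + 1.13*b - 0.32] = 11.04*b^2 - 2.8*b + 1.13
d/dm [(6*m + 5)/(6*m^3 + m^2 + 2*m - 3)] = 2*(18*m^3 + 3*m^2 + 6*m - (6*m + 5)*(9*m^2 + m + 1) - 9)/(6*m^3 + m^2 + 2*m - 3)^2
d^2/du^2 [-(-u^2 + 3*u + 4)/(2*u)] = -4/u^3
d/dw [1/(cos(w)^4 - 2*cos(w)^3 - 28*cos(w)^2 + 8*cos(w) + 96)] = (-53*cos(w) - 3*cos(2*w) + cos(3*w) + 5)*sin(w)/(cos(w)^4 - 2*cos(w)^3 - 28*cos(w)^2 + 8*cos(w) + 96)^2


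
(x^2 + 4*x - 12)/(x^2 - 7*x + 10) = (x + 6)/(x - 5)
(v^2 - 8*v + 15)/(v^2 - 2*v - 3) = (v - 5)/(v + 1)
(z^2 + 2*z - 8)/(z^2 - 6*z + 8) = (z + 4)/(z - 4)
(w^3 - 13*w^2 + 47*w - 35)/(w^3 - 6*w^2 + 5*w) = (w - 7)/w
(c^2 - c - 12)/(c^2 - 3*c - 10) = (-c^2 + c + 12)/(-c^2 + 3*c + 10)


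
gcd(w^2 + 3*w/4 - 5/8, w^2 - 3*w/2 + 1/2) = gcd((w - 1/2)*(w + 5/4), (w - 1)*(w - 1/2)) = w - 1/2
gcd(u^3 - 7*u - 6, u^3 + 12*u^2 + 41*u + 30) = u + 1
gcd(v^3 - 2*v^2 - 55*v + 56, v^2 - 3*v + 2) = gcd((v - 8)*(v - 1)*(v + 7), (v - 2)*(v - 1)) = v - 1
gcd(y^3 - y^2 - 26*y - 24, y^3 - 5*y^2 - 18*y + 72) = y^2 - 2*y - 24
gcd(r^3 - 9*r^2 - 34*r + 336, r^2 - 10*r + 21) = r - 7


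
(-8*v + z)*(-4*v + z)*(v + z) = 32*v^3 + 20*v^2*z - 11*v*z^2 + z^3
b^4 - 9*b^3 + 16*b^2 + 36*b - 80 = (b - 5)*(b - 4)*(b - 2)*(b + 2)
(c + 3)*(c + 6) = c^2 + 9*c + 18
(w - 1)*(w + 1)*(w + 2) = w^3 + 2*w^2 - w - 2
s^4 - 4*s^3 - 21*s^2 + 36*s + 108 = (s - 6)*(s - 3)*(s + 2)*(s + 3)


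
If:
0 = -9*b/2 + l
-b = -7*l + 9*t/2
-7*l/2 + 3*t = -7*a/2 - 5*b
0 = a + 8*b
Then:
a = 0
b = 0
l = 0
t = 0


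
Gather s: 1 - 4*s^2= 1 - 4*s^2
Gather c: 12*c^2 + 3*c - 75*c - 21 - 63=12*c^2 - 72*c - 84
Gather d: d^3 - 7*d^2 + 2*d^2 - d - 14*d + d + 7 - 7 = d^3 - 5*d^2 - 14*d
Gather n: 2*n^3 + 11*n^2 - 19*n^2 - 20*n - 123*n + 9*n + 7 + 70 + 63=2*n^3 - 8*n^2 - 134*n + 140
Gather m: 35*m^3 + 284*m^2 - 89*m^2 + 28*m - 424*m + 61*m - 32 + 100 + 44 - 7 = 35*m^3 + 195*m^2 - 335*m + 105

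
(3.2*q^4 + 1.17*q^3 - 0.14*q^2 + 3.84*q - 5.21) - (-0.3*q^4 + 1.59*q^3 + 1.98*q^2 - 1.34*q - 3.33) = 3.5*q^4 - 0.42*q^3 - 2.12*q^2 + 5.18*q - 1.88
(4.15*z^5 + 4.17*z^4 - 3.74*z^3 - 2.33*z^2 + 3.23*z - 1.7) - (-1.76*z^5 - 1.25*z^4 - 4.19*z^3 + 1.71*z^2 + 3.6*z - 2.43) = 5.91*z^5 + 5.42*z^4 + 0.45*z^3 - 4.04*z^2 - 0.37*z + 0.73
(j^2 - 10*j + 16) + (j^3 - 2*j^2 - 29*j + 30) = j^3 - j^2 - 39*j + 46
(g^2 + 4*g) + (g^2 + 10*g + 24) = 2*g^2 + 14*g + 24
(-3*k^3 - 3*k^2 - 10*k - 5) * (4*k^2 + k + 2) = -12*k^5 - 15*k^4 - 49*k^3 - 36*k^2 - 25*k - 10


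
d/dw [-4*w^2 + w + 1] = 1 - 8*w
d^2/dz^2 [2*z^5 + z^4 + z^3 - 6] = 2*z*(20*z^2 + 6*z + 3)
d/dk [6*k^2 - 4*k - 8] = 12*k - 4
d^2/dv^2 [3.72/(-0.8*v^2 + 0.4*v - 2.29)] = (4.7616*v^2 - 2.3808*v - 3.72*(1.6*v - 0.4)*(3.2*v - 0.8) + 13.63008)/(0.8*v^2 - 0.4*v + 2.29)^3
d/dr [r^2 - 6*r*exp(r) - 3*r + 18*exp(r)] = -6*r*exp(r) + 2*r + 12*exp(r) - 3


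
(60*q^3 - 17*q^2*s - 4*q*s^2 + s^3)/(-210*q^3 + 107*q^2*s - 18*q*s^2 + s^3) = (-12*q^2 + q*s + s^2)/(42*q^2 - 13*q*s + s^2)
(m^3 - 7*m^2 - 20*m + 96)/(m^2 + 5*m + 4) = (m^2 - 11*m + 24)/(m + 1)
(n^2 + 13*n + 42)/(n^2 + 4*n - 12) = (n + 7)/(n - 2)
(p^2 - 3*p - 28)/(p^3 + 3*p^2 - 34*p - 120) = (p - 7)/(p^2 - p - 30)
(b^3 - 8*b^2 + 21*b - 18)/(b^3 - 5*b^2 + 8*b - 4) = (b^2 - 6*b + 9)/(b^2 - 3*b + 2)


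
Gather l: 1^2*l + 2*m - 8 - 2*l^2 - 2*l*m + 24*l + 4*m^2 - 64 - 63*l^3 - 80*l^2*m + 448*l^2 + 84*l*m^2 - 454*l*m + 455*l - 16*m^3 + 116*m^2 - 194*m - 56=-63*l^3 + l^2*(446 - 80*m) + l*(84*m^2 - 456*m + 480) - 16*m^3 + 120*m^2 - 192*m - 128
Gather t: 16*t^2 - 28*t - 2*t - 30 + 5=16*t^2 - 30*t - 25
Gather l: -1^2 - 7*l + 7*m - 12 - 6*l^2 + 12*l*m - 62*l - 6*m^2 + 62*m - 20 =-6*l^2 + l*(12*m - 69) - 6*m^2 + 69*m - 33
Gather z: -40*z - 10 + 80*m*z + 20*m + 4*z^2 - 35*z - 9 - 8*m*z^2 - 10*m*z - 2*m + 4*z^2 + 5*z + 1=18*m + z^2*(8 - 8*m) + z*(70*m - 70) - 18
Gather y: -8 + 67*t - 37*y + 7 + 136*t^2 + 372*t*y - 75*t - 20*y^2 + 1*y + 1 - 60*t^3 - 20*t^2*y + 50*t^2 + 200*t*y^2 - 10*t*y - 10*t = -60*t^3 + 186*t^2 - 18*t + y^2*(200*t - 20) + y*(-20*t^2 + 362*t - 36)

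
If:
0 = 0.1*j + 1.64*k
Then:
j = -16.4*k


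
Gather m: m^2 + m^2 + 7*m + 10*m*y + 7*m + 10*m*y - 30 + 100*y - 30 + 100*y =2*m^2 + m*(20*y + 14) + 200*y - 60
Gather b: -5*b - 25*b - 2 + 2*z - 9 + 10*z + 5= -30*b + 12*z - 6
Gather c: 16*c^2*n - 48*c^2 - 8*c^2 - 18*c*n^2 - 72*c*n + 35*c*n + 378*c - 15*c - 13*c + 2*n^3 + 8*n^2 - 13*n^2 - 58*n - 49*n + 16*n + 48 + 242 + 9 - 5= c^2*(16*n - 56) + c*(-18*n^2 - 37*n + 350) + 2*n^3 - 5*n^2 - 91*n + 294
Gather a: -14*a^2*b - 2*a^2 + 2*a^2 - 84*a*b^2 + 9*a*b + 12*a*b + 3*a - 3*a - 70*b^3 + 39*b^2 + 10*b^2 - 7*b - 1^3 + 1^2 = -14*a^2*b + a*(-84*b^2 + 21*b) - 70*b^3 + 49*b^2 - 7*b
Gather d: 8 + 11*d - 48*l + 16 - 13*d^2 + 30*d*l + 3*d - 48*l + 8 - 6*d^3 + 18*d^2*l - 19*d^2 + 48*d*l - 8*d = -6*d^3 + d^2*(18*l - 32) + d*(78*l + 6) - 96*l + 32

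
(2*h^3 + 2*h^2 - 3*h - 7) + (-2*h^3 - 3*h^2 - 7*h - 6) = -h^2 - 10*h - 13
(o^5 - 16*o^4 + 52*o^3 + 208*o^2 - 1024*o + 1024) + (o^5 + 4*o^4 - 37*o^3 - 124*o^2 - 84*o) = 2*o^5 - 12*o^4 + 15*o^3 + 84*o^2 - 1108*o + 1024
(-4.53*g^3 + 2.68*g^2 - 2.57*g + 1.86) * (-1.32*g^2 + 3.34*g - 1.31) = 5.9796*g^5 - 18.6678*g^4 + 18.2779*g^3 - 14.5498*g^2 + 9.5791*g - 2.4366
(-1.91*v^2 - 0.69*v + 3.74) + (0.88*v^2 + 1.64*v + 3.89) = -1.03*v^2 + 0.95*v + 7.63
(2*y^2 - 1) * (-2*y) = -4*y^3 + 2*y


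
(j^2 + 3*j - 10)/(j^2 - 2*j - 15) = (-j^2 - 3*j + 10)/(-j^2 + 2*j + 15)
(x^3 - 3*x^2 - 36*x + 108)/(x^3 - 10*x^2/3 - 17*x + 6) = 3*(x^2 + 3*x - 18)/(3*x^2 + 8*x - 3)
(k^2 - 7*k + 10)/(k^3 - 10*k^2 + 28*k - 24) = (k - 5)/(k^2 - 8*k + 12)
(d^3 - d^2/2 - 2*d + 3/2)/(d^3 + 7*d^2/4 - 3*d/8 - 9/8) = 4*(d^2 - 2*d + 1)/(4*d^2 + d - 3)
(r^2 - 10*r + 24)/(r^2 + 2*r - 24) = (r - 6)/(r + 6)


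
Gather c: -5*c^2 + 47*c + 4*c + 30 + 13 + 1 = -5*c^2 + 51*c + 44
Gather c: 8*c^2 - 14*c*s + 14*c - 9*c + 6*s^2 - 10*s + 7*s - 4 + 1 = 8*c^2 + c*(5 - 14*s) + 6*s^2 - 3*s - 3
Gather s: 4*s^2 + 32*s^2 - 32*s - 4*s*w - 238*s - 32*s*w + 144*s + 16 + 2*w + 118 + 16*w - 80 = 36*s^2 + s*(-36*w - 126) + 18*w + 54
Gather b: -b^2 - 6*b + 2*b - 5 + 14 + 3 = -b^2 - 4*b + 12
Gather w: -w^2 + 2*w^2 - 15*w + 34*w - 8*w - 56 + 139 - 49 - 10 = w^2 + 11*w + 24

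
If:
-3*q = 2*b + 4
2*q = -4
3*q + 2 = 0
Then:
No Solution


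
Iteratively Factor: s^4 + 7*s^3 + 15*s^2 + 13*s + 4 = (s + 1)*(s^3 + 6*s^2 + 9*s + 4) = (s + 1)^2*(s^2 + 5*s + 4) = (s + 1)^3*(s + 4)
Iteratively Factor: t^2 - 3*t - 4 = (t + 1)*(t - 4)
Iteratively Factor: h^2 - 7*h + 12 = (h - 3)*(h - 4)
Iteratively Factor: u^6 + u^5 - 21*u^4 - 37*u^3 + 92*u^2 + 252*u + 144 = (u + 2)*(u^5 - u^4 - 19*u^3 + u^2 + 90*u + 72) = (u + 1)*(u + 2)*(u^4 - 2*u^3 - 17*u^2 + 18*u + 72) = (u - 3)*(u + 1)*(u + 2)*(u^3 + u^2 - 14*u - 24) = (u - 3)*(u + 1)*(u + 2)*(u + 3)*(u^2 - 2*u - 8) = (u - 3)*(u + 1)*(u + 2)^2*(u + 3)*(u - 4)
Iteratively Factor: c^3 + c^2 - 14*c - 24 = (c + 2)*(c^2 - c - 12) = (c + 2)*(c + 3)*(c - 4)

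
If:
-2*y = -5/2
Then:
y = 5/4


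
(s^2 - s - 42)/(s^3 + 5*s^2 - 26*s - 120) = (s - 7)/(s^2 - s - 20)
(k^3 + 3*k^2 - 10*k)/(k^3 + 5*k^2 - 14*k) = (k + 5)/(k + 7)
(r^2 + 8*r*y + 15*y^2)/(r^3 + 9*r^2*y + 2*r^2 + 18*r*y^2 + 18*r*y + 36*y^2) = (r + 5*y)/(r^2 + 6*r*y + 2*r + 12*y)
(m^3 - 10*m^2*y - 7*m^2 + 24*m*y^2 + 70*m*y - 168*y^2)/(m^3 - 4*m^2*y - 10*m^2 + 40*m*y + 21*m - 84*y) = (m - 6*y)/(m - 3)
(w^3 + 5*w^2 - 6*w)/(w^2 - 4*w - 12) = w*(-w^2 - 5*w + 6)/(-w^2 + 4*w + 12)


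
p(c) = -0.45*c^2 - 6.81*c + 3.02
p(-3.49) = 21.31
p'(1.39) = -8.06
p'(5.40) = -11.67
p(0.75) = -2.34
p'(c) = -0.9*c - 6.81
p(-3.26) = 20.44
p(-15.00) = 3.92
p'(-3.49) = -3.67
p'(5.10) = -11.40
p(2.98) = -21.27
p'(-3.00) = -4.11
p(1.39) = -7.32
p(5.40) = -46.88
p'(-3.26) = -3.88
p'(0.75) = -7.48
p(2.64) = -18.09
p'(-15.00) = 6.69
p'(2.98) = -9.49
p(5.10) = -43.42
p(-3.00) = 19.40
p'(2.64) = -9.19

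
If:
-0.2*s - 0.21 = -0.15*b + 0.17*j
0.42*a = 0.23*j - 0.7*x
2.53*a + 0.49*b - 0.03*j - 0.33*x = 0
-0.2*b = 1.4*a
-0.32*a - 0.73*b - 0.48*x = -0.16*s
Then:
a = 0.03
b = -0.21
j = -0.15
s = -1.08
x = -0.07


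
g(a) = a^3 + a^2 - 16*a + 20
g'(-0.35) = -16.33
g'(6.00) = 104.00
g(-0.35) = 25.68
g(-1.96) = 47.67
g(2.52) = 2.03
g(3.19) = 11.60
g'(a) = 3*a^2 + 2*a - 16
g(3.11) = 9.99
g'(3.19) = 20.91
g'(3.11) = 19.24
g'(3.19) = 20.91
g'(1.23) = -9.00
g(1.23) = 3.69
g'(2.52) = 8.09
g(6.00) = 176.00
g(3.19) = 11.60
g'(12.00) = 440.00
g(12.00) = 1700.00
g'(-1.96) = -8.40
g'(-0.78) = -15.73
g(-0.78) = 32.61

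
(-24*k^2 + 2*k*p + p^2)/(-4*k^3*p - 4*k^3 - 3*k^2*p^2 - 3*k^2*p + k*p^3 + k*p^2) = (6*k + p)/(k*(k*p + k + p^2 + p))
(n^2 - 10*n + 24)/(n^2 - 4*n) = (n - 6)/n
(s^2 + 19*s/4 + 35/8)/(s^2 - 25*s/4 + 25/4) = (8*s^2 + 38*s + 35)/(2*(4*s^2 - 25*s + 25))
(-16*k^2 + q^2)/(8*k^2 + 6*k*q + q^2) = (-4*k + q)/(2*k + q)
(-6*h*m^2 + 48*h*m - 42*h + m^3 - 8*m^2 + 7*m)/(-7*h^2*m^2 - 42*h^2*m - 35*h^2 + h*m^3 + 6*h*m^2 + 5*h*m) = (6*h*m^2 - 48*h*m + 42*h - m^3 + 8*m^2 - 7*m)/(h*(7*h*m^2 + 42*h*m + 35*h - m^3 - 6*m^2 - 5*m))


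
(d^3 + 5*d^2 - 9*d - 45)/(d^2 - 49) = (d^3 + 5*d^2 - 9*d - 45)/(d^2 - 49)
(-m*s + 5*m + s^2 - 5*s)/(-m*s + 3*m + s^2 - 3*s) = (s - 5)/(s - 3)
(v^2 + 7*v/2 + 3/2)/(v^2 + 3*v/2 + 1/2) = (v + 3)/(v + 1)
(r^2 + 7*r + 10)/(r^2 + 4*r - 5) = (r + 2)/(r - 1)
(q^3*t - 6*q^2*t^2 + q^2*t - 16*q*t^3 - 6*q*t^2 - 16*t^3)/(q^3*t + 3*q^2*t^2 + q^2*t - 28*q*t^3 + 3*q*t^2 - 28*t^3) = (q^2 - 6*q*t - 16*t^2)/(q^2 + 3*q*t - 28*t^2)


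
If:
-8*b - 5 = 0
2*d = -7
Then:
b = -5/8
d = -7/2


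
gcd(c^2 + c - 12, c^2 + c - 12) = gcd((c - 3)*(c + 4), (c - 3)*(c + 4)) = c^2 + c - 12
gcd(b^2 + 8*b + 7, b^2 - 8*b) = 1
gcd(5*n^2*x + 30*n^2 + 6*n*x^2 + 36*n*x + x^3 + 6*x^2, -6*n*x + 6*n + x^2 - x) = 1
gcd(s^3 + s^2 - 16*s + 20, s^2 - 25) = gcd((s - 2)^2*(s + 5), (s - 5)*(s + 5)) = s + 5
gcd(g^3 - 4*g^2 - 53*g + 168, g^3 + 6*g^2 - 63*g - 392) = g^2 - g - 56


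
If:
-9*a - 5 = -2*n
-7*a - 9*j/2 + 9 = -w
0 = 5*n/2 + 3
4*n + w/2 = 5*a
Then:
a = -37/45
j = 484/135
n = -6/5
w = 62/45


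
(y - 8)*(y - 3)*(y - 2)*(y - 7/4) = y^4 - 59*y^3/4 + 275*y^2/4 - 257*y/2 + 84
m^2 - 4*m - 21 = (m - 7)*(m + 3)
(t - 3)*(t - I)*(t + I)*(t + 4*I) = t^4 - 3*t^3 + 4*I*t^3 + t^2 - 12*I*t^2 - 3*t + 4*I*t - 12*I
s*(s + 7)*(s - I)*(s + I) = s^4 + 7*s^3 + s^2 + 7*s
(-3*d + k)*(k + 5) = -3*d*k - 15*d + k^2 + 5*k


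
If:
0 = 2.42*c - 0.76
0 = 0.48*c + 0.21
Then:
No Solution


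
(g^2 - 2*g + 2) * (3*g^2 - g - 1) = 3*g^4 - 7*g^3 + 7*g^2 - 2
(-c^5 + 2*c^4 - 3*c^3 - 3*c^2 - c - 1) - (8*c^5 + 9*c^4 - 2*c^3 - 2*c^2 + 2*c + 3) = -9*c^5 - 7*c^4 - c^3 - c^2 - 3*c - 4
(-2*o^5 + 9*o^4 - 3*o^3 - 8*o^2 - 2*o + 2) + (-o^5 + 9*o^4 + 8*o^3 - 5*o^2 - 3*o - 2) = -3*o^5 + 18*o^4 + 5*o^3 - 13*o^2 - 5*o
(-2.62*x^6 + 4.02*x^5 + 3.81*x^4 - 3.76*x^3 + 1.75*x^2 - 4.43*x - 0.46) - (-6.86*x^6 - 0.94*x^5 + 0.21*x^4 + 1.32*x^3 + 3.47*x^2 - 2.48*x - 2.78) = 4.24*x^6 + 4.96*x^5 + 3.6*x^4 - 5.08*x^3 - 1.72*x^2 - 1.95*x + 2.32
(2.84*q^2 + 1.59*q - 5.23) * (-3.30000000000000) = -9.372*q^2 - 5.247*q + 17.259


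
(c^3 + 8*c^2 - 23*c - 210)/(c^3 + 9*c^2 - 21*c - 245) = (c + 6)/(c + 7)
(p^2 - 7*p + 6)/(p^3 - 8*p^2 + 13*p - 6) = 1/(p - 1)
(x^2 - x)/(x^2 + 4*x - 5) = x/(x + 5)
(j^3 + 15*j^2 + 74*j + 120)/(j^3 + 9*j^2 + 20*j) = (j + 6)/j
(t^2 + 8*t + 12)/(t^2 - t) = (t^2 + 8*t + 12)/(t*(t - 1))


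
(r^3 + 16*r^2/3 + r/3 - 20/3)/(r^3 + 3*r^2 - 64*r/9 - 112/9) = 3*(r^2 + 4*r - 5)/(3*r^2 + 5*r - 28)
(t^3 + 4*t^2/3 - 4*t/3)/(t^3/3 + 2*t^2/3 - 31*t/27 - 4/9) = 9*t*(3*t^2 + 4*t - 4)/(9*t^3 + 18*t^2 - 31*t - 12)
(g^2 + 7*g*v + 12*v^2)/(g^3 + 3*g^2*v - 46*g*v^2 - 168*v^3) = (-g - 3*v)/(-g^2 + g*v + 42*v^2)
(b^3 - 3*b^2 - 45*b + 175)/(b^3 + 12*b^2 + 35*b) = (b^2 - 10*b + 25)/(b*(b + 5))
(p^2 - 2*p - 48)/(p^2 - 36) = (p - 8)/(p - 6)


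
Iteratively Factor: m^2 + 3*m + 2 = (m + 1)*(m + 2)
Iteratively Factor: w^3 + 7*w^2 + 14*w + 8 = (w + 2)*(w^2 + 5*w + 4) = (w + 2)*(w + 4)*(w + 1)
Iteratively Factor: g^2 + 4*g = (g)*(g + 4)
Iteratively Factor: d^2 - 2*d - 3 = (d - 3)*(d + 1)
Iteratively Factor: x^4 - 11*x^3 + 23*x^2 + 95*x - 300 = (x + 3)*(x^3 - 14*x^2 + 65*x - 100) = (x - 5)*(x + 3)*(x^2 - 9*x + 20) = (x - 5)^2*(x + 3)*(x - 4)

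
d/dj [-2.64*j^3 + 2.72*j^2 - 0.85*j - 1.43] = -7.92*j^2 + 5.44*j - 0.85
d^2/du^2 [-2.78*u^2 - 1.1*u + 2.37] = -5.56000000000000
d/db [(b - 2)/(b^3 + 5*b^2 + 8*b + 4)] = (-2*b^2 + 5*b + 10)/(b^5 + 8*b^4 + 25*b^3 + 38*b^2 + 28*b + 8)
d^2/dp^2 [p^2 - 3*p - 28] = 2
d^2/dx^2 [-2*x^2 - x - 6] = -4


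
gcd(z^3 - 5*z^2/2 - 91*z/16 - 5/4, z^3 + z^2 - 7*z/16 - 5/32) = z^2 + 3*z/2 + 5/16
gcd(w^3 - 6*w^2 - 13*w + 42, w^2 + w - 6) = w^2 + w - 6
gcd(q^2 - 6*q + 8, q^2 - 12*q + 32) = q - 4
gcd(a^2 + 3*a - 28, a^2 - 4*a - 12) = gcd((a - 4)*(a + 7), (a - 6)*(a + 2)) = 1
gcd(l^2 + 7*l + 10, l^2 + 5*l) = l + 5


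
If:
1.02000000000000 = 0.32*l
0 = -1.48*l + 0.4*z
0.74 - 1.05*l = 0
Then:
No Solution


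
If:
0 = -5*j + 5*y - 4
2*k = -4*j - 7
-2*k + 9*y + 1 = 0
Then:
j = -76/65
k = -151/130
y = -24/65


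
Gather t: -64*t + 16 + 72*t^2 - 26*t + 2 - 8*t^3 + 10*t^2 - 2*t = -8*t^3 + 82*t^2 - 92*t + 18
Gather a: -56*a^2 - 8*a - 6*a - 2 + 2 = -56*a^2 - 14*a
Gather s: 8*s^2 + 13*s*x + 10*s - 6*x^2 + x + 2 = 8*s^2 + s*(13*x + 10) - 6*x^2 + x + 2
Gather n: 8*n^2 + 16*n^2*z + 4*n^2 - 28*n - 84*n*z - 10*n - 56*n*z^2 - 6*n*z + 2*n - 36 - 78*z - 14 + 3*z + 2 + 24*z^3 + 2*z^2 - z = n^2*(16*z + 12) + n*(-56*z^2 - 90*z - 36) + 24*z^3 + 2*z^2 - 76*z - 48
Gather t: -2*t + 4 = 4 - 2*t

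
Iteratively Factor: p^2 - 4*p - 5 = (p - 5)*(p + 1)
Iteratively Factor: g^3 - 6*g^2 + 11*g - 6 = (g - 1)*(g^2 - 5*g + 6) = (g - 3)*(g - 1)*(g - 2)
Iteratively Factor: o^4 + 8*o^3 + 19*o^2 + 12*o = (o + 4)*(o^3 + 4*o^2 + 3*o) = (o + 3)*(o + 4)*(o^2 + o) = (o + 1)*(o + 3)*(o + 4)*(o)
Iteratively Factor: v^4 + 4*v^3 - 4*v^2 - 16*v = (v)*(v^3 + 4*v^2 - 4*v - 16) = v*(v + 4)*(v^2 - 4) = v*(v - 2)*(v + 4)*(v + 2)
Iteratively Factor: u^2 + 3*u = (u)*(u + 3)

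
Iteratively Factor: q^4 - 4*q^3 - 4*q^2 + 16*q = (q - 4)*(q^3 - 4*q) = (q - 4)*(q + 2)*(q^2 - 2*q) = q*(q - 4)*(q + 2)*(q - 2)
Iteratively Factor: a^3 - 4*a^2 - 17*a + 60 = (a + 4)*(a^2 - 8*a + 15) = (a - 3)*(a + 4)*(a - 5)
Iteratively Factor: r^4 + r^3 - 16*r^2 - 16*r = (r)*(r^3 + r^2 - 16*r - 16) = r*(r + 4)*(r^2 - 3*r - 4) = r*(r + 1)*(r + 4)*(r - 4)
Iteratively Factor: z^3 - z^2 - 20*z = (z - 5)*(z^2 + 4*z) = z*(z - 5)*(z + 4)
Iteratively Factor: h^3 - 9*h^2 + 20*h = (h - 5)*(h^2 - 4*h) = (h - 5)*(h - 4)*(h)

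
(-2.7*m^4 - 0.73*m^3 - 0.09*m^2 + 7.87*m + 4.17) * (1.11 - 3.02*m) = 8.154*m^5 - 0.7924*m^4 - 0.5385*m^3 - 23.8673*m^2 - 3.8577*m + 4.6287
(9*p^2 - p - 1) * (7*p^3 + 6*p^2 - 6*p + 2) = 63*p^5 + 47*p^4 - 67*p^3 + 18*p^2 + 4*p - 2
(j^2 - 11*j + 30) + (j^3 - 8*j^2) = j^3 - 7*j^2 - 11*j + 30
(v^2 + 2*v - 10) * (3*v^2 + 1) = 3*v^4 + 6*v^3 - 29*v^2 + 2*v - 10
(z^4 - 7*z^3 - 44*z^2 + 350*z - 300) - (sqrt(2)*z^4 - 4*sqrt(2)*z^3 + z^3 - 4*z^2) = -sqrt(2)*z^4 + z^4 - 8*z^3 + 4*sqrt(2)*z^3 - 40*z^2 + 350*z - 300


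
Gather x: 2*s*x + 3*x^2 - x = 3*x^2 + x*(2*s - 1)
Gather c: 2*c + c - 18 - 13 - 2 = 3*c - 33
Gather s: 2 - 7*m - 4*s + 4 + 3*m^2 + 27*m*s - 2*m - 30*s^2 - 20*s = 3*m^2 - 9*m - 30*s^2 + s*(27*m - 24) + 6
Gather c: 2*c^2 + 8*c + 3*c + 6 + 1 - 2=2*c^2 + 11*c + 5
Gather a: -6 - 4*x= -4*x - 6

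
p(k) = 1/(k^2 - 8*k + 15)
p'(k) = (8 - 2*k)/(k^2 - 8*k + 15)^2 = 2*(4 - k)/(k^2 - 8*k + 15)^2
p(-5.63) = 0.01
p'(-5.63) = 0.00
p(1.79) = 0.26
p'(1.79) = 0.29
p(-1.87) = 0.03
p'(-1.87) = 0.01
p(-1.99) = 0.03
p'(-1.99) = 0.01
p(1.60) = 0.21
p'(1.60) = 0.21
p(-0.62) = 0.05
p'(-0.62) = 0.02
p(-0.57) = 0.05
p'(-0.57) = 0.02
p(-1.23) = 0.04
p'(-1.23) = 0.02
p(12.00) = 0.02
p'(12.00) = 0.00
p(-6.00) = 0.01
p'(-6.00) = 0.00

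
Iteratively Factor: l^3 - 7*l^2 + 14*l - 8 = (l - 2)*(l^2 - 5*l + 4) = (l - 2)*(l - 1)*(l - 4)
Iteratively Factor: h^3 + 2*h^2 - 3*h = (h - 1)*(h^2 + 3*h) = (h - 1)*(h + 3)*(h)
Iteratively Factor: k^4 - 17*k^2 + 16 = (k + 4)*(k^3 - 4*k^2 - k + 4) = (k + 1)*(k + 4)*(k^2 - 5*k + 4) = (k - 1)*(k + 1)*(k + 4)*(k - 4)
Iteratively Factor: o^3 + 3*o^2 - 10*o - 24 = (o + 2)*(o^2 + o - 12) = (o - 3)*(o + 2)*(o + 4)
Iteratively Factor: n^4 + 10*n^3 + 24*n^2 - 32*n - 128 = (n + 4)*(n^3 + 6*n^2 - 32) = (n + 4)^2*(n^2 + 2*n - 8) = (n - 2)*(n + 4)^2*(n + 4)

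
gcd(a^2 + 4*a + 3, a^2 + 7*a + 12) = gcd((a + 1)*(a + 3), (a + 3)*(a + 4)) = a + 3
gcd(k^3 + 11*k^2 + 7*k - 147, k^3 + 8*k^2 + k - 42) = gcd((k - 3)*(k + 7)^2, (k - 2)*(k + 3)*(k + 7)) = k + 7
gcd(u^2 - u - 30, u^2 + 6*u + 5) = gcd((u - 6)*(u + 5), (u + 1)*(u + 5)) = u + 5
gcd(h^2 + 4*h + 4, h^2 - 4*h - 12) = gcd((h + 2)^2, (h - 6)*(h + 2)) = h + 2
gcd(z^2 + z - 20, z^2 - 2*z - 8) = z - 4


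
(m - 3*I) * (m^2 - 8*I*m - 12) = m^3 - 11*I*m^2 - 36*m + 36*I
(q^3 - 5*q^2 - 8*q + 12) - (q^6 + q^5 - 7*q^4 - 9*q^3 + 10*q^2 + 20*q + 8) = -q^6 - q^5 + 7*q^4 + 10*q^3 - 15*q^2 - 28*q + 4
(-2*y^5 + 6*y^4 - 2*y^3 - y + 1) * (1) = -2*y^5 + 6*y^4 - 2*y^3 - y + 1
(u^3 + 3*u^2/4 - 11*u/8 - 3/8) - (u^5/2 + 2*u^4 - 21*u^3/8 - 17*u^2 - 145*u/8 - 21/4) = -u^5/2 - 2*u^4 + 29*u^3/8 + 71*u^2/4 + 67*u/4 + 39/8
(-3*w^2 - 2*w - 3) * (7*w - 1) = -21*w^3 - 11*w^2 - 19*w + 3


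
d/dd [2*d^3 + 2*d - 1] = 6*d^2 + 2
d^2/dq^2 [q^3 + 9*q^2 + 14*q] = 6*q + 18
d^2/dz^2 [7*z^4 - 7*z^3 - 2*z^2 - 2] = 84*z^2 - 42*z - 4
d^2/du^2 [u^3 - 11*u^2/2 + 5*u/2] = 6*u - 11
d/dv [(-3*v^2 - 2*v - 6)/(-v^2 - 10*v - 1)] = 2*(14*v^2 - 3*v - 29)/(v^4 + 20*v^3 + 102*v^2 + 20*v + 1)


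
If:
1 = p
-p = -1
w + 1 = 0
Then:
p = 1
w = -1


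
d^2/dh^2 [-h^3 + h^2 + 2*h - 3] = 2 - 6*h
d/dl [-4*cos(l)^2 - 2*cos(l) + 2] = 2*(4*cos(l) + 1)*sin(l)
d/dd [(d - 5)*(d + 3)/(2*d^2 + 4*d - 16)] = (2*d^2 + 7*d + 23)/(d^4 + 4*d^3 - 12*d^2 - 32*d + 64)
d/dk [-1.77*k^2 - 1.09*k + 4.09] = -3.54*k - 1.09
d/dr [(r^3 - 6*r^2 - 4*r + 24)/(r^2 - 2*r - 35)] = (r^4 - 4*r^3 - 89*r^2 + 372*r + 188)/(r^4 - 4*r^3 - 66*r^2 + 140*r + 1225)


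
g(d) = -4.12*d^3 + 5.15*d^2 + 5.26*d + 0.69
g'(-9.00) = -1088.60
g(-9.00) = 3373.98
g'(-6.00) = -501.50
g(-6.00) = 1044.45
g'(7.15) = -552.97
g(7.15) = -1204.39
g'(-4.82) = -331.54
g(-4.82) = 556.34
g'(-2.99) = -136.04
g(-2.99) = 141.14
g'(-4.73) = -319.99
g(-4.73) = 527.02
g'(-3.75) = -207.18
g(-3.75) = 270.65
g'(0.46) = 7.38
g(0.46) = 3.80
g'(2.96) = -72.55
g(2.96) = -45.47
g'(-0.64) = -6.39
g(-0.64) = 0.51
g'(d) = -12.36*d^2 + 10.3*d + 5.26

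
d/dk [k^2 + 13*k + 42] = 2*k + 13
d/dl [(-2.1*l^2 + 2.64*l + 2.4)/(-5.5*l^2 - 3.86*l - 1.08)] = (22.626*l^2 + 30.936*l + 6.4128)/(30.25*l^4 + 42.46*l^3 + 26.7796*l^2 + 8.3376*l + 1.1664)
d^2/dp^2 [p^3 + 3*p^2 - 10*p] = 6*p + 6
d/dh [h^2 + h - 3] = 2*h + 1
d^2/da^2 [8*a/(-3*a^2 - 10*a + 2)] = 16*(-4*a*(3*a + 5)^2 + (9*a + 10)*(3*a^2 + 10*a - 2))/(3*a^2 + 10*a - 2)^3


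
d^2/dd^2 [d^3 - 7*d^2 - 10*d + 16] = 6*d - 14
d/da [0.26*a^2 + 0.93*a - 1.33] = 0.52*a + 0.93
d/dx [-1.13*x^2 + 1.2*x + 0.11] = 1.2 - 2.26*x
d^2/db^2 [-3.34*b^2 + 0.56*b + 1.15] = -6.68000000000000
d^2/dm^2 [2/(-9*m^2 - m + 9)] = 4*(81*m^2 + 9*m - (18*m + 1)^2 - 81)/(9*m^2 + m - 9)^3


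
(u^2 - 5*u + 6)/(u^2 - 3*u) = (u - 2)/u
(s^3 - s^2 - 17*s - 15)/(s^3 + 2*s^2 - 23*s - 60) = (s + 1)/(s + 4)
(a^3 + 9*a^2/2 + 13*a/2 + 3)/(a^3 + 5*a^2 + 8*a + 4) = (a + 3/2)/(a + 2)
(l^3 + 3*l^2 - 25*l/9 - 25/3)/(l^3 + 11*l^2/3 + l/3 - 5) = (l - 5/3)/(l - 1)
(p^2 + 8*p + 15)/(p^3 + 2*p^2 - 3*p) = (p + 5)/(p*(p - 1))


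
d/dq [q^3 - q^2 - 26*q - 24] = 3*q^2 - 2*q - 26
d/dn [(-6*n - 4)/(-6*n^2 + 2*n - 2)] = (9*n^2 - 3*n - (3*n + 2)*(6*n - 1) + 3)/(3*n^2 - n + 1)^2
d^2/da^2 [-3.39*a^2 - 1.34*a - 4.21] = -6.78000000000000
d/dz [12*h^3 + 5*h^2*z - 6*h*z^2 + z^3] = 5*h^2 - 12*h*z + 3*z^2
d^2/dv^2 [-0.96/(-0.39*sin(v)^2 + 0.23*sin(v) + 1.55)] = (0.584064*sin(v)^4 - 0.258336*sin(v)^3 + 1.495968*sin(v)^2 + 0.174432*sin(v) - 1.262208)/(-0.39*sin(v)^2 + 0.23*sin(v) + 1.55)^3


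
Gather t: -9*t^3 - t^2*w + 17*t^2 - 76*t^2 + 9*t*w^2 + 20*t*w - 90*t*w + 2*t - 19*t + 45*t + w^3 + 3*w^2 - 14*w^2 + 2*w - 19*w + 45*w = -9*t^3 + t^2*(-w - 59) + t*(9*w^2 - 70*w + 28) + w^3 - 11*w^2 + 28*w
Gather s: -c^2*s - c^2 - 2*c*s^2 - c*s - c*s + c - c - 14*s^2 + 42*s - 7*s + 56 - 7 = -c^2 + s^2*(-2*c - 14) + s*(-c^2 - 2*c + 35) + 49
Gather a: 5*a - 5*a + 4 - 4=0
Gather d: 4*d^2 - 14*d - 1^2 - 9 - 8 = 4*d^2 - 14*d - 18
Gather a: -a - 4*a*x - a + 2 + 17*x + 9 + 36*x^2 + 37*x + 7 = a*(-4*x - 2) + 36*x^2 + 54*x + 18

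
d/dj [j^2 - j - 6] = 2*j - 1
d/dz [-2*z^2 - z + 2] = -4*z - 1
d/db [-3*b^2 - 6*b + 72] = -6*b - 6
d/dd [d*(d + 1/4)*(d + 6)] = 3*d^2 + 25*d/2 + 3/2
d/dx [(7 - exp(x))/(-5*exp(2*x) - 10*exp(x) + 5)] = (-2*(exp(x) - 7)*(exp(x) + 1) + exp(2*x) + 2*exp(x) - 1)*exp(x)/(5*(exp(2*x) + 2*exp(x) - 1)^2)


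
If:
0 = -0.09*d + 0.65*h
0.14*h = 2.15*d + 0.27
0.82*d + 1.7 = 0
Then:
No Solution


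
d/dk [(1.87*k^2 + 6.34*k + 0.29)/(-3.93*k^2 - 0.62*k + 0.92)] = (23.7568*k^2 + 5.7202*k + 6.0126)/(15.4449*k^4 + 4.8732*k^3 - 6.8468*k^2 - 1.1408*k + 0.8464)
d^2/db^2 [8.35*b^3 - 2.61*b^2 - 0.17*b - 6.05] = 50.1*b - 5.22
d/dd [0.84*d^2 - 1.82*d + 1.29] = 1.68*d - 1.82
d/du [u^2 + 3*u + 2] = 2*u + 3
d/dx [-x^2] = -2*x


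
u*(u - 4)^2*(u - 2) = u^4 - 10*u^3 + 32*u^2 - 32*u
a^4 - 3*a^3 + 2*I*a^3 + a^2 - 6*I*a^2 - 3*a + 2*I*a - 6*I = (a - 3)*(a - I)*(a + I)*(a + 2*I)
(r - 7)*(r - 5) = r^2 - 12*r + 35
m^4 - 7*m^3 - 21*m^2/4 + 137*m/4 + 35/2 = (m - 7)*(m - 5/2)*(m + 1/2)*(m + 2)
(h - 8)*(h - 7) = h^2 - 15*h + 56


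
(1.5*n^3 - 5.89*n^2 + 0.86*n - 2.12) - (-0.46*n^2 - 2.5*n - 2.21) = 1.5*n^3 - 5.43*n^2 + 3.36*n + 0.0899999999999999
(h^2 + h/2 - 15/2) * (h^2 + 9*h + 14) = h^4 + 19*h^3/2 + 11*h^2 - 121*h/2 - 105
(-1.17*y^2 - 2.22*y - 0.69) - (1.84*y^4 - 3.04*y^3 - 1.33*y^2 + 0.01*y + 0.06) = -1.84*y^4 + 3.04*y^3 + 0.16*y^2 - 2.23*y - 0.75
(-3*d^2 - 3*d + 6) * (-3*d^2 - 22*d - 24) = 9*d^4 + 75*d^3 + 120*d^2 - 60*d - 144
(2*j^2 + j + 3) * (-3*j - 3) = -6*j^3 - 9*j^2 - 12*j - 9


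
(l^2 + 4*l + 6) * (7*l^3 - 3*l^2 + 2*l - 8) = 7*l^5 + 25*l^4 + 32*l^3 - 18*l^2 - 20*l - 48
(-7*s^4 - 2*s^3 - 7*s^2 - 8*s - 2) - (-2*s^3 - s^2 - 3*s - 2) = -7*s^4 - 6*s^2 - 5*s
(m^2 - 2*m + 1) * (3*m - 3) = 3*m^3 - 9*m^2 + 9*m - 3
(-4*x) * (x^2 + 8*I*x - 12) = -4*x^3 - 32*I*x^2 + 48*x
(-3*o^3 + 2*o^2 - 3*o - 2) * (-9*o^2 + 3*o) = 27*o^5 - 27*o^4 + 33*o^3 + 9*o^2 - 6*o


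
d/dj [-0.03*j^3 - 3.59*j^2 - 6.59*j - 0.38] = -0.09*j^2 - 7.18*j - 6.59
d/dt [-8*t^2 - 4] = -16*t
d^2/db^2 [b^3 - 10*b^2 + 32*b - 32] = 6*b - 20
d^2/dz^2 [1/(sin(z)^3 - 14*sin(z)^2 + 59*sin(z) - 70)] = (-9*sin(z)^6 + 154*sin(z)^5 - 890*sin(z)^4 + 1624*sin(z)^3 + 1969*sin(z)^2 - 8666*sin(z) + 5002)/(sin(z)^3 - 14*sin(z)^2 + 59*sin(z) - 70)^3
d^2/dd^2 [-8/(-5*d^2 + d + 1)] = 16*(25*d^2 - 5*d - (10*d - 1)^2 - 5)/(-5*d^2 + d + 1)^3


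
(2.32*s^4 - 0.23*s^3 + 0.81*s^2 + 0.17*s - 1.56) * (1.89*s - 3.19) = 4.3848*s^5 - 7.8355*s^4 + 2.2646*s^3 - 2.2626*s^2 - 3.4907*s + 4.9764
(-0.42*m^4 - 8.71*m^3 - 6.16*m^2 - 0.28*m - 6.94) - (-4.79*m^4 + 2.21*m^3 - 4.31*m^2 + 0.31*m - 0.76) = 4.37*m^4 - 10.92*m^3 - 1.85*m^2 - 0.59*m - 6.18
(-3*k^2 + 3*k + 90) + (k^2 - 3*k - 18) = 72 - 2*k^2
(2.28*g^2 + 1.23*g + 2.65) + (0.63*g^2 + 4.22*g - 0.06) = 2.91*g^2 + 5.45*g + 2.59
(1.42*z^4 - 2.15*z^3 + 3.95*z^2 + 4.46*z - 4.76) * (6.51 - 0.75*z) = -1.065*z^5 + 10.8567*z^4 - 16.959*z^3 + 22.3695*z^2 + 32.6046*z - 30.9876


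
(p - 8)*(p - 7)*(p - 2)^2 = p^4 - 19*p^3 + 120*p^2 - 284*p + 224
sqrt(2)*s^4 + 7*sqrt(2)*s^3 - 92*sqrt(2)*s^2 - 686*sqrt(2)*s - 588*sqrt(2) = (s + 6)*(s - 7*sqrt(2))*(s + 7*sqrt(2))*(sqrt(2)*s + sqrt(2))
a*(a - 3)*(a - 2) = a^3 - 5*a^2 + 6*a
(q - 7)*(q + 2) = q^2 - 5*q - 14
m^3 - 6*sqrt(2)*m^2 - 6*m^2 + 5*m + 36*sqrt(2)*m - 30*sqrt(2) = (m - 5)*(m - 1)*(m - 6*sqrt(2))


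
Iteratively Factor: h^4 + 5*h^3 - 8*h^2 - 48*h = (h + 4)*(h^3 + h^2 - 12*h) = (h - 3)*(h + 4)*(h^2 + 4*h) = (h - 3)*(h + 4)^2*(h)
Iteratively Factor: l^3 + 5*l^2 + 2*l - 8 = (l - 1)*(l^2 + 6*l + 8) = (l - 1)*(l + 4)*(l + 2)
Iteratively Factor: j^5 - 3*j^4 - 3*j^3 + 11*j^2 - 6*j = (j - 3)*(j^4 - 3*j^2 + 2*j) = (j - 3)*(j - 1)*(j^3 + j^2 - 2*j) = j*(j - 3)*(j - 1)*(j^2 + j - 2) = j*(j - 3)*(j - 1)^2*(j + 2)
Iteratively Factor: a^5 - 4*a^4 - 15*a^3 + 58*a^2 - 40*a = (a - 2)*(a^4 - 2*a^3 - 19*a^2 + 20*a) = (a - 5)*(a - 2)*(a^3 + 3*a^2 - 4*a) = (a - 5)*(a - 2)*(a - 1)*(a^2 + 4*a) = (a - 5)*(a - 2)*(a - 1)*(a + 4)*(a)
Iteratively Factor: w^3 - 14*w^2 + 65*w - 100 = (w - 5)*(w^2 - 9*w + 20) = (w - 5)*(w - 4)*(w - 5)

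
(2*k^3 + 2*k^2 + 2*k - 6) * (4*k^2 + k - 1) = 8*k^5 + 10*k^4 + 8*k^3 - 24*k^2 - 8*k + 6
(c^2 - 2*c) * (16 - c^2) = -c^4 + 2*c^3 + 16*c^2 - 32*c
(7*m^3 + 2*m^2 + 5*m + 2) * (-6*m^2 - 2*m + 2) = -42*m^5 - 26*m^4 - 20*m^3 - 18*m^2 + 6*m + 4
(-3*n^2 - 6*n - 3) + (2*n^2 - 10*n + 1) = -n^2 - 16*n - 2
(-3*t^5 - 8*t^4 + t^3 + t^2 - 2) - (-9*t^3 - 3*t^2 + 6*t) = -3*t^5 - 8*t^4 + 10*t^3 + 4*t^2 - 6*t - 2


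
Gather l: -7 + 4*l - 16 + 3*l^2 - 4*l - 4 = 3*l^2 - 27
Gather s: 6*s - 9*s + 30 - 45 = -3*s - 15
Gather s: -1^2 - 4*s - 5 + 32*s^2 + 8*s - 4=32*s^2 + 4*s - 10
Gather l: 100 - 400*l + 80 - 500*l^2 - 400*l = -500*l^2 - 800*l + 180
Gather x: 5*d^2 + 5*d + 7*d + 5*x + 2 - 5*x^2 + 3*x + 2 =5*d^2 + 12*d - 5*x^2 + 8*x + 4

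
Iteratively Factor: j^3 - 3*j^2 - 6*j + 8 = (j + 2)*(j^2 - 5*j + 4) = (j - 4)*(j + 2)*(j - 1)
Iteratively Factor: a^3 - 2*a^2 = (a)*(a^2 - 2*a) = a^2*(a - 2)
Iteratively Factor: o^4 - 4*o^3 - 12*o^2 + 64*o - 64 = (o - 2)*(o^3 - 2*o^2 - 16*o + 32) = (o - 2)*(o + 4)*(o^2 - 6*o + 8) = (o - 4)*(o - 2)*(o + 4)*(o - 2)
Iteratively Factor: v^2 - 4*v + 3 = (v - 1)*(v - 3)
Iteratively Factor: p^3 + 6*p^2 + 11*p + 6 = (p + 2)*(p^2 + 4*p + 3) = (p + 2)*(p + 3)*(p + 1)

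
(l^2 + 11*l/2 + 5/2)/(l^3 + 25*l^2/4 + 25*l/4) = 2*(2*l + 1)/(l*(4*l + 5))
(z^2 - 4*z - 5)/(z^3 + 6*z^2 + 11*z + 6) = (z - 5)/(z^2 + 5*z + 6)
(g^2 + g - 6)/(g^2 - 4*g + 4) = (g + 3)/(g - 2)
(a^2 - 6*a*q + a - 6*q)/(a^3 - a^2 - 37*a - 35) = (a - 6*q)/(a^2 - 2*a - 35)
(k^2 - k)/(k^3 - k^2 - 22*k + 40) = k*(k - 1)/(k^3 - k^2 - 22*k + 40)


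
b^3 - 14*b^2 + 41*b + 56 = (b - 8)*(b - 7)*(b + 1)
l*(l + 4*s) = l^2 + 4*l*s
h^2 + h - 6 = (h - 2)*(h + 3)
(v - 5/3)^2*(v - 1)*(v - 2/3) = v^4 - 5*v^3 + 9*v^2 - 185*v/27 + 50/27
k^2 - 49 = (k - 7)*(k + 7)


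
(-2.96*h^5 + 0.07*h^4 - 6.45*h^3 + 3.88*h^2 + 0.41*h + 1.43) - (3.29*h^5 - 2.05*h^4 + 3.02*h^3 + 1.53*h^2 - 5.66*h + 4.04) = -6.25*h^5 + 2.12*h^4 - 9.47*h^3 + 2.35*h^2 + 6.07*h - 2.61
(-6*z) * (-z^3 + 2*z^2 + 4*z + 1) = 6*z^4 - 12*z^3 - 24*z^2 - 6*z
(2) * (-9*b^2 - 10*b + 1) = -18*b^2 - 20*b + 2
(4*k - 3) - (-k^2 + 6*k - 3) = k^2 - 2*k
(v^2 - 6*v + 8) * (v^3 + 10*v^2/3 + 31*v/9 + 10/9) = v^5 - 8*v^4/3 - 77*v^3/9 + 64*v^2/9 + 188*v/9 + 80/9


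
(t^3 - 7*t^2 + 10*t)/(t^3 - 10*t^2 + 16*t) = (t - 5)/(t - 8)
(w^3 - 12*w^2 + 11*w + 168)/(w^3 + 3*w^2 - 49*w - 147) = (w - 8)/(w + 7)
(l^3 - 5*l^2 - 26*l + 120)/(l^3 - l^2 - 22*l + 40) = (l - 6)/(l - 2)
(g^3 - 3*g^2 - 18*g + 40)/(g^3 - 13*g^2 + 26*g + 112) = (g^3 - 3*g^2 - 18*g + 40)/(g^3 - 13*g^2 + 26*g + 112)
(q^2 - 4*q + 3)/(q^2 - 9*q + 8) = (q - 3)/(q - 8)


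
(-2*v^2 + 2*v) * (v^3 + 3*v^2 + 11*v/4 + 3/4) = -2*v^5 - 4*v^4 + v^3/2 + 4*v^2 + 3*v/2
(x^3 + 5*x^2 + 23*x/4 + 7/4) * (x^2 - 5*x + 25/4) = x^5 - 13*x^3 + 17*x^2/4 + 435*x/16 + 175/16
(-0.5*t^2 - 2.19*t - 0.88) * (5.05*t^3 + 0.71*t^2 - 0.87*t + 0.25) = -2.525*t^5 - 11.4145*t^4 - 5.5639*t^3 + 1.1555*t^2 + 0.2181*t - 0.22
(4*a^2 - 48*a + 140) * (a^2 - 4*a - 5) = 4*a^4 - 64*a^3 + 312*a^2 - 320*a - 700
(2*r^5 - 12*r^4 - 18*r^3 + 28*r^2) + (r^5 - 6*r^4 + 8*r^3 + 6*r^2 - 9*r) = 3*r^5 - 18*r^4 - 10*r^3 + 34*r^2 - 9*r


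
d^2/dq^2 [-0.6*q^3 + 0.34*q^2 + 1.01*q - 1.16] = 0.68 - 3.6*q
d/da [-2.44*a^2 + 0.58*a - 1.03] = 0.58 - 4.88*a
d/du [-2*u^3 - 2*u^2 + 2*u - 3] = -6*u^2 - 4*u + 2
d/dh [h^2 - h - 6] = 2*h - 1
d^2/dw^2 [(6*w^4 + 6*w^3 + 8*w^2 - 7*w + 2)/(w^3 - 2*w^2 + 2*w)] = 2*(32*w^6 - 129*w^5 + 78*w^4 + 10*w^3 + 36*w^2 - 24*w + 8)/(w^3*(w^6 - 6*w^5 + 18*w^4 - 32*w^3 + 36*w^2 - 24*w + 8))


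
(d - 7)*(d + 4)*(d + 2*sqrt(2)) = d^3 - 3*d^2 + 2*sqrt(2)*d^2 - 28*d - 6*sqrt(2)*d - 56*sqrt(2)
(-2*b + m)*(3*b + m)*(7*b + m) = -42*b^3 + b^2*m + 8*b*m^2 + m^3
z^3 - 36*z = z*(z - 6)*(z + 6)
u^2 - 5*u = u*(u - 5)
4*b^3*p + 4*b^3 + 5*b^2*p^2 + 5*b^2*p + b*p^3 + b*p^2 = (b + p)*(4*b + p)*(b*p + b)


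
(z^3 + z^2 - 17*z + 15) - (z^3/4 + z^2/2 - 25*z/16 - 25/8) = 3*z^3/4 + z^2/2 - 247*z/16 + 145/8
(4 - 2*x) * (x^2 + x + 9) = -2*x^3 + 2*x^2 - 14*x + 36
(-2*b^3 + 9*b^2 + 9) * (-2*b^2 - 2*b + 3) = 4*b^5 - 14*b^4 - 24*b^3 + 9*b^2 - 18*b + 27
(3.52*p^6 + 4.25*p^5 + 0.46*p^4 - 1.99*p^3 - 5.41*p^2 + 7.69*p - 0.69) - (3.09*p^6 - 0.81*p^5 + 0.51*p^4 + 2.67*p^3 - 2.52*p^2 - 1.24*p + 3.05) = 0.43*p^6 + 5.06*p^5 - 0.05*p^4 - 4.66*p^3 - 2.89*p^2 + 8.93*p - 3.74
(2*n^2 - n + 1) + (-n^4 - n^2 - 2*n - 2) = -n^4 + n^2 - 3*n - 1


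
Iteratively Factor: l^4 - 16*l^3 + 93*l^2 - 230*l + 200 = (l - 4)*(l^3 - 12*l^2 + 45*l - 50) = (l - 5)*(l - 4)*(l^2 - 7*l + 10) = (l - 5)*(l - 4)*(l - 2)*(l - 5)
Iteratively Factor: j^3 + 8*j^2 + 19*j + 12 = (j + 1)*(j^2 + 7*j + 12) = (j + 1)*(j + 3)*(j + 4)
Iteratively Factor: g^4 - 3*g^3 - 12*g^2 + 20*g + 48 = (g + 2)*(g^3 - 5*g^2 - 2*g + 24) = (g - 4)*(g + 2)*(g^2 - g - 6) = (g - 4)*(g + 2)^2*(g - 3)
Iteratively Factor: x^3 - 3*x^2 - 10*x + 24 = (x - 4)*(x^2 + x - 6) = (x - 4)*(x + 3)*(x - 2)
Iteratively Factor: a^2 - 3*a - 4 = (a - 4)*(a + 1)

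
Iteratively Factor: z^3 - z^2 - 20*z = (z + 4)*(z^2 - 5*z) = (z - 5)*(z + 4)*(z)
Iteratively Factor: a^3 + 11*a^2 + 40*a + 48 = (a + 4)*(a^2 + 7*a + 12) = (a + 3)*(a + 4)*(a + 4)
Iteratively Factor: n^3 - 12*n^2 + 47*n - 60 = (n - 3)*(n^2 - 9*n + 20) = (n - 5)*(n - 3)*(n - 4)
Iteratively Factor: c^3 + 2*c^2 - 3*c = (c)*(c^2 + 2*c - 3) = c*(c - 1)*(c + 3)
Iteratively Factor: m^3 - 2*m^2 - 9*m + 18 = (m - 3)*(m^2 + m - 6) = (m - 3)*(m + 3)*(m - 2)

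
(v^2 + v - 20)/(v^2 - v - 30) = (v - 4)/(v - 6)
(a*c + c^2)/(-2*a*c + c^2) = (-a - c)/(2*a - c)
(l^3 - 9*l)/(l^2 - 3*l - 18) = l*(l - 3)/(l - 6)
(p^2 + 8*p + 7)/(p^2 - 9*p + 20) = (p^2 + 8*p + 7)/(p^2 - 9*p + 20)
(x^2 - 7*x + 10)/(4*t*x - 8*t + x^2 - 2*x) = (x - 5)/(4*t + x)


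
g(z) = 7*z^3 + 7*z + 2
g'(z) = 21*z^2 + 7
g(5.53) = 1224.50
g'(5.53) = 649.20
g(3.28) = 271.97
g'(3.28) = 232.93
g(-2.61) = -140.73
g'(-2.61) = 150.05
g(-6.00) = -1552.00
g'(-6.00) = 763.00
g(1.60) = 41.87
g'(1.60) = 60.76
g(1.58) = 40.67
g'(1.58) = 59.42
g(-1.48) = -31.05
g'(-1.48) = 53.00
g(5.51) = 1211.56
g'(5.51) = 644.56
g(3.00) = 212.00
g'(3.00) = 196.00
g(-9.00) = -5164.00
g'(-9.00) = 1708.00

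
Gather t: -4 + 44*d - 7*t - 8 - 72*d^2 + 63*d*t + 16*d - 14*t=-72*d^2 + 60*d + t*(63*d - 21) - 12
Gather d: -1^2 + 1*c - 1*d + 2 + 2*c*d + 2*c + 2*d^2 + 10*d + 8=3*c + 2*d^2 + d*(2*c + 9) + 9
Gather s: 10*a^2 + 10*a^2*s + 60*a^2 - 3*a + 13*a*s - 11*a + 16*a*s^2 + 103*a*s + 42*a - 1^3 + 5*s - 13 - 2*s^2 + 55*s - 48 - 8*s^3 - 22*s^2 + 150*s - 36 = 70*a^2 + 28*a - 8*s^3 + s^2*(16*a - 24) + s*(10*a^2 + 116*a + 210) - 98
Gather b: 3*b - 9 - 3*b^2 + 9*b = -3*b^2 + 12*b - 9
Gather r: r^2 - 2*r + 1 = r^2 - 2*r + 1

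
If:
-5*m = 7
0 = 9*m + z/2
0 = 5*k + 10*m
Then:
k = 14/5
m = -7/5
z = 126/5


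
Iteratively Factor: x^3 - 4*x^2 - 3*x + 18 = (x - 3)*(x^2 - x - 6) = (x - 3)^2*(x + 2)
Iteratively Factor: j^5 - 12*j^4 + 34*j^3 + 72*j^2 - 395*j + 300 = (j - 5)*(j^4 - 7*j^3 - j^2 + 67*j - 60) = (j - 5)*(j - 1)*(j^3 - 6*j^2 - 7*j + 60) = (j - 5)*(j - 4)*(j - 1)*(j^2 - 2*j - 15) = (j - 5)^2*(j - 4)*(j - 1)*(j + 3)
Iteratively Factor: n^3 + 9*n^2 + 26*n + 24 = (n + 2)*(n^2 + 7*n + 12) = (n + 2)*(n + 3)*(n + 4)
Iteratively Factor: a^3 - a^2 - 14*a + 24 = (a + 4)*(a^2 - 5*a + 6) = (a - 3)*(a + 4)*(a - 2)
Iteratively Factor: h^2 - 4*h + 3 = (h - 3)*(h - 1)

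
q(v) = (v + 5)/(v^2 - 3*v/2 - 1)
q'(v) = (3/2 - 2*v)*(v + 5)/(v^2 - 3*v/2 - 1)^2 + 1/(v^2 - 3*v/2 - 1)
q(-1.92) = 0.55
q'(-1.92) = 0.71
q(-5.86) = -0.02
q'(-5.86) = 0.02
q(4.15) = 0.92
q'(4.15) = -0.52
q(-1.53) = 0.95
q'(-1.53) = 1.47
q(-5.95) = -0.02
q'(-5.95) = 0.02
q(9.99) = 0.18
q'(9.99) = -0.03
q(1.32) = -5.11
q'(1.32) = -5.51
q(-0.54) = 43.90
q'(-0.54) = 1124.57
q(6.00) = 0.42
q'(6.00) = -0.13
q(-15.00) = -0.04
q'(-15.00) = 0.00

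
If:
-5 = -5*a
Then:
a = 1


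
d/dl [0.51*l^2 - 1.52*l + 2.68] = 1.02*l - 1.52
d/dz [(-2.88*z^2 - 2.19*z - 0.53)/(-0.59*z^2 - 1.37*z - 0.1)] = (2.6535*z^2 - 0.0493999999999999*z - 0.5071)/(0.3481*z^4 + 1.6166*z^3 + 1.9949*z^2 + 0.274*z + 0.01)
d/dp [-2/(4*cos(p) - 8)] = -sin(p)/(2*(cos(p) - 2)^2)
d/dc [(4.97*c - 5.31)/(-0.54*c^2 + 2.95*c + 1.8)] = (2.6838*c^2 - 5.7348*c + 24.6105)/(0.2916*c^4 - 3.186*c^3 + 6.7585*c^2 + 10.62*c + 3.24)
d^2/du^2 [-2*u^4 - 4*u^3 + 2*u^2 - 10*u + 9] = -24*u^2 - 24*u + 4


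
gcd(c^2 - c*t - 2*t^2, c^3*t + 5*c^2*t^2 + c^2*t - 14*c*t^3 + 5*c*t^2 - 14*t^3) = -c + 2*t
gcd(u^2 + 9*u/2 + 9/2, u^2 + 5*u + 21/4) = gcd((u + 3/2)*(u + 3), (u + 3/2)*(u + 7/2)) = u + 3/2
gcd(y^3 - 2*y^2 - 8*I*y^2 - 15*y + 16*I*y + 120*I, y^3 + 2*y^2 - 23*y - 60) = y^2 - 2*y - 15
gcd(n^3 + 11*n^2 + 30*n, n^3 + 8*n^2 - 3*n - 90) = n^2 + 11*n + 30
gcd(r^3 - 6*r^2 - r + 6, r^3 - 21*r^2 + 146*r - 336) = r - 6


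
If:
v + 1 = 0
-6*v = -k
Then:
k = -6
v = -1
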